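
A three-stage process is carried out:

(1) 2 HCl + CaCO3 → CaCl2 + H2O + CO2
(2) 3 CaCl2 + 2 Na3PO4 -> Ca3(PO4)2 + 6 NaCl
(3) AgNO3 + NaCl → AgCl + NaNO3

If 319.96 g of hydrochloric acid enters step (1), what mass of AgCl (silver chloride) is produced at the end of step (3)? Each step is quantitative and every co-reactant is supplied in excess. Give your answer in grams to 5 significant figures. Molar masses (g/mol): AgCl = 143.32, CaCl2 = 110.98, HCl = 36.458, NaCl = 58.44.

n(HCl) = 319.96 / 36.458 = 8.77613 mol.
Reaction (1): HCl→CaCl2 ratio 2:1 ⇒ n(CaCl2) = 4.38806 mol.
Reaction (2): CaCl2→NaCl ratio 3:6 ⇒ n(NaCl) = 8.77613 mol.
Reaction (3): NaCl→AgCl ratio 1:1 ⇒ n(AgCl) = 8.77613 mol.
Mass of AgCl = 8.77613 × 143.32 = 1257.79 g.

1257.8 g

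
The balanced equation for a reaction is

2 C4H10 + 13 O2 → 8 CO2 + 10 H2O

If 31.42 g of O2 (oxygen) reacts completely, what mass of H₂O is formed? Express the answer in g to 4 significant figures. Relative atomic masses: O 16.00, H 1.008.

M(O2) = 2(16.00) = 32.00 g/mol.
M(H2O) = 2(1.008) + 16.00 = 18.016 g/mol.
n(O2) = 31.420 g / 32.00 g/mol = 0.98188 mol.
From the equation the O2:H2O mole ratio is 13:10, so n(H2O) = 0.98188 × 10/13 = 0.75529 mol.
Mass of H2O = 0.75529 mol × 18.016 g/mol = 13.607 g.

13.61 g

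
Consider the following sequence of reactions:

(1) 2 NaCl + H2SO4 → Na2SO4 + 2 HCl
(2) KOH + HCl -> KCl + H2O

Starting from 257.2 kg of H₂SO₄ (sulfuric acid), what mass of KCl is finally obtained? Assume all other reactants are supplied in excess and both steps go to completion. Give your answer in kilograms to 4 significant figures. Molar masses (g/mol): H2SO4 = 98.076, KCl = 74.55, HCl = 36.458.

257.2 kg = 257200 g.
n(H2SO4) = 257200 / 98.076 = 2622.5 mol.
Step 1 gives a 1:2 ratio of H2SO4 to HCl, so n(HCl) = 5244.9 mol.
In step 2 the HCl:KCl ratio is 1:1, so n(KCl) = 5244.9 mol.
Mass of KCl = 5244.9 × 74.55 = 391010 g = 391.0 kg.

391.0 kg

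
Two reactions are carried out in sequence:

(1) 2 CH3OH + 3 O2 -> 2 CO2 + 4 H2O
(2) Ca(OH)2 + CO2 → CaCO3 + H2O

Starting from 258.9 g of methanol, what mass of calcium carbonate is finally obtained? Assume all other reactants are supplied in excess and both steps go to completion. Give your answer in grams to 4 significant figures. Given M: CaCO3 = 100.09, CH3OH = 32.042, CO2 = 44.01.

808.7 g

n(CH3OH) = 258.90 / 32.042 = 8.0800 mol.
Step 1 gives a 2:2 ratio of CH3OH to CO2, so n(CO2) = 8.0800 mol.
In step 2 the CO2:CaCO3 ratio is 1:1, so n(CaCO3) = 8.0800 mol.
Mass of CaCO3 = 8.0800 × 100.09 = 808.73 g.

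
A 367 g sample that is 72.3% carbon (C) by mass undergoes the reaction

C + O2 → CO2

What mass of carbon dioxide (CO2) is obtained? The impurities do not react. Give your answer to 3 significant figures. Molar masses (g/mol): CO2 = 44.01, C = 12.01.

Mass of pure C = 367 g × 0.723 = 265.3 g.
n(C) = 265.3 g / 12.01 g/mol = 22.09 mol.
From the equation the C:CO2 mole ratio is 1:1, so n(CO2) = 22.09 × 1/1 = 22.09 mol.
Mass of CO2 = 22.09 mol × 44.01 g/mol = 972.3 g.

972 g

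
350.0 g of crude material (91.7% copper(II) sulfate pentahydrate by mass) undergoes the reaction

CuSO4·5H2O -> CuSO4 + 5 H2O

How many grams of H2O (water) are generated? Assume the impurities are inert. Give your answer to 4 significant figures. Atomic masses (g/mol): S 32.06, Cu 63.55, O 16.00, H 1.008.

115.8 g

Mass of pure CuSO4·5H2O = 350.0 g × 0.917 = 320.95 g.
M(CuSO4·5H2O) = 63.55 + 32.06 + 9(16.00) + 10(1.008) = 249.69 g/mol.
M(H2O) = 2(1.008) + 16.00 = 18.016 g/mol.
n(CuSO4·5H2O) = 320.95 g / 249.69 g/mol = 1.2854 mol.
From the equation the CuSO4·5H2O:H2O mole ratio is 1:5, so n(H2O) = 1.2854 × 5/1 = 6.4270 mol.
Mass of H2O = 6.4270 mol × 18.016 g/mol = 115.79 g.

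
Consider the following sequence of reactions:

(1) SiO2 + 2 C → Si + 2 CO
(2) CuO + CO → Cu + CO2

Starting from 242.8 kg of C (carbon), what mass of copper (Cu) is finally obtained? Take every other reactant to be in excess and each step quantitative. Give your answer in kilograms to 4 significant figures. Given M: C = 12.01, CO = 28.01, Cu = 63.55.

1285 kg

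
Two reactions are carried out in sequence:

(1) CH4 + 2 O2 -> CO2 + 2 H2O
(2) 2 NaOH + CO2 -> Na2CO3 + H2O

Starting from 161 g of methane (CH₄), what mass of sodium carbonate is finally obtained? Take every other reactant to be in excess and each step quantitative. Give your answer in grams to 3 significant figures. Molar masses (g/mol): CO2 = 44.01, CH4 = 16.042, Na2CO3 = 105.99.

n(CH4) = 161.0 / 16.042 = 10.04 mol.
Step 1 gives a 1:1 ratio of CH4 to CO2, so n(CO2) = 10.04 mol.
In step 2 the CO2:Na2CO3 ratio is 1:1, so n(Na2CO3) = 10.04 mol.
Mass of Na2CO3 = 10.04 × 105.99 = 1064 g.

1060 g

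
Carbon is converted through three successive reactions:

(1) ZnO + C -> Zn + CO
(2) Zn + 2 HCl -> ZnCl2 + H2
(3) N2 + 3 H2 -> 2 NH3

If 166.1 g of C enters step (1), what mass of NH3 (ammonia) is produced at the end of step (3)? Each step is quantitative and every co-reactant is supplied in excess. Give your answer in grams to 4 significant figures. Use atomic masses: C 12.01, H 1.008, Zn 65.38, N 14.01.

M(C) = 12.01 g/mol.
M(NH3) = 14.01 + 3(1.008) = 17.034 g/mol.
n(C) = 166.1 / 12.01 = 13.830 mol.
Reaction (1): C→Zn ratio 1:1 ⇒ n(Zn) = 13.830 mol.
Reaction (2): Zn→H2 ratio 1:1 ⇒ n(H2) = 13.830 mol.
Reaction (3): H2→NH3 ratio 3:2 ⇒ n(NH3) = 9.2201 mol.
Mass of NH3 = 9.2201 × 17.034 = 157.06 g.

157.1 g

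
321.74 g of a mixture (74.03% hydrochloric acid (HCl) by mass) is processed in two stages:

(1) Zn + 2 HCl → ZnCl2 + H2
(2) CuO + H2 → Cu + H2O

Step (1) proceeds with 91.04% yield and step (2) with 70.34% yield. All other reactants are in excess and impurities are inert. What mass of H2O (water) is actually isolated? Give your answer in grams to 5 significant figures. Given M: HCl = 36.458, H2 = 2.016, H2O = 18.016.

37.686 g

Pure HCl = 321.74 × 0.7403 = 238.184 g.
n(HCl) = 238.184 / 36.458 = 6.53311 mol.
Step 1 (HCl:H2 = 2:1): theoretical n(H2) = 3.26655 mol; at 91.04% yield, n(H2) = 2.97387 mol.
Step 2 (H2:H2O = 1:1): theoretical n(H2O) = 2.97387 mol, so theoretical mass = 2.97387 × 18.016 = 53.5773 g.
At 70.34% yield, actual mass of H2O = 53.5773 × 0.7034 = 37.6863 g.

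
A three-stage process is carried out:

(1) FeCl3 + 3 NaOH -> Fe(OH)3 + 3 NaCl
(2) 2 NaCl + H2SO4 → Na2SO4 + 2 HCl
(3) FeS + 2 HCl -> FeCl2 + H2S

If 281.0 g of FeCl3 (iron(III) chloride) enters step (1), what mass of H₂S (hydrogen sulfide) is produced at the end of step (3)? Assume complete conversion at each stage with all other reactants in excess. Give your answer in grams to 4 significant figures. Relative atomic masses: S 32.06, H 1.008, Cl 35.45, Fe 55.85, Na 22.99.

88.55 g

M(FeCl3) = 55.85 + 3(35.45) = 162.20 g/mol.
M(H2S) = 2(1.008) + 32.06 = 34.076 g/mol.
n(FeCl3) = 281.0 / 162.20 = 1.7324 mol.
Reaction (1): FeCl3→NaCl ratio 1:3 ⇒ n(NaCl) = 5.1973 mol.
Reaction (2): NaCl→HCl ratio 2:2 ⇒ n(HCl) = 5.1973 mol.
Reaction (3): HCl→H2S ratio 2:1 ⇒ n(H2S) = 2.5986 mol.
Mass of H2S = 2.5986 × 34.076 = 88.551 g.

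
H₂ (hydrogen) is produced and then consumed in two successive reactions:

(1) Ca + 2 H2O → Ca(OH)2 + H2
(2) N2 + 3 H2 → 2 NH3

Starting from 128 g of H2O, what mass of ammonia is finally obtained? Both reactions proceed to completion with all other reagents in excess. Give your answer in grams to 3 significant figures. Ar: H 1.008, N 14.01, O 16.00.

40.3 g

M(H2O) = 2(1.008) + 16.00 = 18.016 g/mol.
M(NH3) = 14.01 + 3(1.008) = 17.034 g/mol.
n(H2O) = 128.0 / 18.016 = 7.105 mol.
Step 1 gives a 2:1 ratio of H2O to H2, so n(H2) = 3.552 mol.
In step 2 the H2:NH3 ratio is 3:2, so n(NH3) = 2.368 mol.
Mass of NH3 = 2.368 × 17.034 = 40.34 g.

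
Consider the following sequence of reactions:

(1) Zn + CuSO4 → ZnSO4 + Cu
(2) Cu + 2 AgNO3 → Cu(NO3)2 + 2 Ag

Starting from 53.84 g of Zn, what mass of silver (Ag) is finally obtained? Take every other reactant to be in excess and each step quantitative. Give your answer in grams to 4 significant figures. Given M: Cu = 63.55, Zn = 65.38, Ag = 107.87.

177.7 g

n(Zn) = 53.840 / 65.38 = 0.82349 mol.
Step 1 gives a 1:1 ratio of Zn to Cu, so n(Cu) = 0.82349 mol.
In step 2 the Cu:Ag ratio is 1:2, so n(Ag) = 1.6470 mol.
Mass of Ag = 1.6470 × 107.87 = 177.66 g.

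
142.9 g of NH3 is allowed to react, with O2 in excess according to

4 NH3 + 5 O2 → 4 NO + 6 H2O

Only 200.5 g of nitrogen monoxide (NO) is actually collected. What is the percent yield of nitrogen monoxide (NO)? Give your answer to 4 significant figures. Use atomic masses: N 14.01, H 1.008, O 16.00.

79.64 %

M(NH3) = 14.01 + 3(1.008) = 17.034 g/mol.
M(NO) = 14.01 + 16.00 = 30.01 g/mol.
n(NH3) = 142.90 g / 17.034 g/mol = 8.3891 mol.
From the equation the NH3:NO mole ratio is 4:4, so n(NO) = 8.3891 × 4/4 = 8.3891 mol.
Mass of NO = 8.3891 mol × 30.01 g/mol = 251.76 g.
This is the theoretical yield. Percent yield = 200.5 g / 251.76 g × 100% = 79.640%.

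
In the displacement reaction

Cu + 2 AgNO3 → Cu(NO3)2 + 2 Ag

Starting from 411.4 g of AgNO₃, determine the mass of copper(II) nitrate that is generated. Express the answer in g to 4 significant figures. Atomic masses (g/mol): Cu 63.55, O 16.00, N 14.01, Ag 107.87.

M(AgNO3) = 107.87 + 14.01 + 3(16.00) = 169.88 g/mol.
M(Cu(NO3)2) = 63.55 + 2(14.01) + 6(16.00) = 187.57 g/mol.
n(AgNO3) = 411.40 g / 169.88 g/mol = 2.4217 mol.
From the equation the AgNO3:Cu(NO3)2 mole ratio is 2:1, so n(Cu(NO3)2) = 2.4217 × 1/2 = 1.2109 mol.
Mass of Cu(NO3)2 = 1.2109 mol × 187.57 g/mol = 227.12 g.

227.1 g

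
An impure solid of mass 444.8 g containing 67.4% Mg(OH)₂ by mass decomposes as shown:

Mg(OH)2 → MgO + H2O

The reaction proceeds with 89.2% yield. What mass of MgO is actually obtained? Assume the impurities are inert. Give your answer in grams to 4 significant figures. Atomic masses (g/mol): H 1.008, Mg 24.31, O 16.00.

Pure Mg(OH)2 available = 444.8 g × 0.674 = 299.80 g.
M(Mg(OH)2) = 24.31 + 2(16.00) + 2(1.008) = 58.326 g/mol.
M(MgO) = 24.31 + 16.00 = 40.31 g/mol.
n(Mg(OH)2) = 299.80 g / 58.326 g/mol = 5.1400 mol.
From the equation the Mg(OH)2:MgO mole ratio is 1:1, so n(MgO) = 5.1400 × 1/1 = 5.1400 mol.
Mass of MgO = 5.1400 mol × 40.31 g/mol = 207.19 g.
Actual mass collected = 207.19 g × 0.892 = 184.82 g.

184.8 g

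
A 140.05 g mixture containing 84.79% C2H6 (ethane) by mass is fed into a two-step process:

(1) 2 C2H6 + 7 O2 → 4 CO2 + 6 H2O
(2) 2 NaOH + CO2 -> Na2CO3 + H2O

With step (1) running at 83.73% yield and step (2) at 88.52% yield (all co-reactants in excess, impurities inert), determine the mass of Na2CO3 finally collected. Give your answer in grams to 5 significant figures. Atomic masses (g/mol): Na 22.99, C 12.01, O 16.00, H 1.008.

Pure C2H6 = 140.05 × 0.8479 = 118.748 g.
M(C2H6) = 2(12.01) + 6(1.008) = 30.068 g/mol.
M(Na2CO3) = 2(22.99) + 12.01 + 3(16.00) = 105.99 g/mol.
n(C2H6) = 118.748 / 30.068 = 3.94933 mol.
Step 1 (C2H6:CO2 = 2:4): theoretical n(CO2) = 7.89866 mol; at 83.73% yield, n(CO2) = 6.61354 mol.
Step 2 (CO2:Na2CO3 = 1:1): theoretical n(Na2CO3) = 6.61354 mol, so theoretical mass = 6.61354 × 105.99 = 700.970 g.
At 88.52% yield, actual mass of Na2CO3 = 700.970 × 0.8852 = 620.498 g.

620.50 g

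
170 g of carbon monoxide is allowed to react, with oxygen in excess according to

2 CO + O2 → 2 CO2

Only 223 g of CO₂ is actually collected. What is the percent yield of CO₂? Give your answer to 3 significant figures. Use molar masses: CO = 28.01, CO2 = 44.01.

83.5 %

n(CO) = 170.0 g / 28.01 g/mol = 6.069 mol.
From the equation the CO:CO2 mole ratio is 2:2, so n(CO2) = 6.069 × 2/2 = 6.069 mol.
Mass of CO2 = 6.069 mol × 44.01 g/mol = 267.1 g.
This is the theoretical yield. Percent yield = 223 g / 267.1 g × 100% = 83.49%.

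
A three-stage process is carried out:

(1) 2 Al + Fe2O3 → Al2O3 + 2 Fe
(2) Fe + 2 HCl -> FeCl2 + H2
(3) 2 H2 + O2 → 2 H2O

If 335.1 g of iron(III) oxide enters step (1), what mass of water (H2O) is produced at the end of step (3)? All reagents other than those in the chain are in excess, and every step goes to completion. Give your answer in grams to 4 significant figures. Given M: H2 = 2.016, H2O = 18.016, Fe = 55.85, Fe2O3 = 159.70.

n(Fe2O3) = 335.1 / 159.70 = 2.0983 mol.
Reaction (1): Fe2O3→Fe ratio 1:2 ⇒ n(Fe) = 4.1966 mol.
Reaction (2): Fe→H2 ratio 1:1 ⇒ n(H2) = 4.1966 mol.
Reaction (3): H2→H2O ratio 2:2 ⇒ n(H2O) = 4.1966 mol.
Mass of H2O = 4.1966 × 18.016 = 75.606 g.

75.61 g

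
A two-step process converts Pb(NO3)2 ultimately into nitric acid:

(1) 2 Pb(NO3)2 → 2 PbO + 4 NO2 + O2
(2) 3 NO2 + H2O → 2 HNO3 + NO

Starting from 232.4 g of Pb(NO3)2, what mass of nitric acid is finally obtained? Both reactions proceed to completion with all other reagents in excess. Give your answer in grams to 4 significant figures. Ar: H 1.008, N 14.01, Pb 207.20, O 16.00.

58.96 g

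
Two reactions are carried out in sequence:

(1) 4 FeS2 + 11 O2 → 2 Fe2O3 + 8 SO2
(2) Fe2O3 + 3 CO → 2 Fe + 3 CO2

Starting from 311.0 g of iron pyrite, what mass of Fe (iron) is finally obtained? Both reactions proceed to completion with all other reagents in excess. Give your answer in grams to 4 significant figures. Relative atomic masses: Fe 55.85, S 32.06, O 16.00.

M(FeS2) = 55.85 + 2(32.06) = 119.97 g/mol.
M(Fe) = 55.85 g/mol.
n(FeS2) = 311.00 / 119.97 = 2.5923 mol.
Step 1 gives a 4:2 ratio of FeS2 to Fe2O3, so n(Fe2O3) = 1.2962 mol.
In step 2 the Fe2O3:Fe ratio is 1:2, so n(Fe) = 2.5923 mol.
Mass of Fe = 2.5923 × 55.85 = 144.78 g.

144.8 g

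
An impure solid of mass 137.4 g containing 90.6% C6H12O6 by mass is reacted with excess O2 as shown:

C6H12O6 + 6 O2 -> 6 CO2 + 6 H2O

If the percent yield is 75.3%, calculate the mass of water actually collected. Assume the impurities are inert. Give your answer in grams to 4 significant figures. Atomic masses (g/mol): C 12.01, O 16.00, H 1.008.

Pure C6H12O6 available = 137.4 g × 0.906 = 124.48 g.
M(C6H12O6) = 6(12.01) + 12(1.008) + 6(16.00) = 180.156 g/mol.
M(H2O) = 2(1.008) + 16.00 = 18.016 g/mol.
n(C6H12O6) = 124.48 g / 180.156 g/mol = 0.69098 mol.
From the equation the C6H12O6:H2O mole ratio is 1:6, so n(H2O) = 0.69098 × 6/1 = 4.1459 mol.
Mass of H2O = 4.1459 mol × 18.016 g/mol = 74.692 g.
Actual mass collected = 74.692 g × 0.753 = 56.243 g.

56.24 g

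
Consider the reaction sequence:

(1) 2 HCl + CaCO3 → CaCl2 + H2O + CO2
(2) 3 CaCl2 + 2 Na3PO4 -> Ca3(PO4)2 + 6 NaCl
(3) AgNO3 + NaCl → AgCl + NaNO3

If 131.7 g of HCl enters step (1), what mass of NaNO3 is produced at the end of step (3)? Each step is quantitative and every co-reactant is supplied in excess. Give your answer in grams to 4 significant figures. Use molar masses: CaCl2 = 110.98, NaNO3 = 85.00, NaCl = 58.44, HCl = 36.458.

n(HCl) = 131.7 / 36.458 = 3.6124 mol.
Reaction (1): HCl→CaCl2 ratio 2:1 ⇒ n(CaCl2) = 1.8062 mol.
Reaction (2): CaCl2→NaCl ratio 3:6 ⇒ n(NaCl) = 3.6124 mol.
Reaction (3): NaCl→NaNO3 ratio 1:1 ⇒ n(NaNO3) = 3.6124 mol.
Mass of NaNO3 = 3.6124 × 85.00 = 307.05 g.

307.1 g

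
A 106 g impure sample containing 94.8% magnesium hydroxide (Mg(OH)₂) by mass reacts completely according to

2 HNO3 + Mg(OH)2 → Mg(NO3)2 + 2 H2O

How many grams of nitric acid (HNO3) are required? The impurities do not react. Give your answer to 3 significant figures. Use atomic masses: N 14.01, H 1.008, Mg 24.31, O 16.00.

Mass of pure Mg(OH)2 = 106 g × 0.948 = 100.5 g.
M(Mg(OH)2) = 24.31 + 2(16.00) + 2(1.008) = 58.326 g/mol.
M(HNO3) = 1.008 + 14.01 + 3(16.00) = 63.018 g/mol.
n(Mg(OH)2) = 100.5 g / 58.326 g/mol = 1.723 mol.
From the equation the Mg(OH)2:HNO3 mole ratio is 1:2, so n(HNO3) = 1.723 × 2/1 = 3.446 mol.
Mass of HNO3 = 3.446 mol × 63.018 g/mol = 217.1 g.

217 g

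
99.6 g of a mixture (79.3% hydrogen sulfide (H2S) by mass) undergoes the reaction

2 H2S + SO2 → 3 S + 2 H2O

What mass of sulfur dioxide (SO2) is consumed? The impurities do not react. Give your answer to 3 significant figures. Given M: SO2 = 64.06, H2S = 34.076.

Mass of pure H2S = 99.6 g × 0.793 = 78.98 g.
n(H2S) = 78.98 g / 34.076 g/mol = 2.318 mol.
From the equation the H2S:SO2 mole ratio is 2:1, so n(SO2) = 2.318 × 1/2 = 1.159 mol.
Mass of SO2 = 1.159 mol × 64.06 g/mol = 74.24 g.

74.2 g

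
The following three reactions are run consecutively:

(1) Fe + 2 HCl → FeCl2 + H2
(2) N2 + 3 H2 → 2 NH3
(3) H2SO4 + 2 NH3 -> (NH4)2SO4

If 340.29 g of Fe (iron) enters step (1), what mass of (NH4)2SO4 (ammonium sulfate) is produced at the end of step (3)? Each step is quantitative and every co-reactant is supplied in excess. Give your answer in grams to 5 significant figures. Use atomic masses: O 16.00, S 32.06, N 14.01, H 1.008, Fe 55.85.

M(Fe) = 55.85 g/mol.
M((NH4)2SO4) = 2(14.01) + 8(1.008) + 32.06 + 4(16.00) = 132.144 g/mol.
n(Fe) = 340.29 / 55.85 = 6.09293 mol.
Reaction (1): Fe→H2 ratio 1:1 ⇒ n(H2) = 6.09293 mol.
Reaction (2): H2→NH3 ratio 3:2 ⇒ n(NH3) = 4.06195 mol.
Reaction (3): NH3→(NH4)2SO4 ratio 2:1 ⇒ n((NH4)2SO4) = 2.03098 mol.
Mass of (NH4)2SO4 = 2.03098 × 132.144 = 268.381 g.

268.38 g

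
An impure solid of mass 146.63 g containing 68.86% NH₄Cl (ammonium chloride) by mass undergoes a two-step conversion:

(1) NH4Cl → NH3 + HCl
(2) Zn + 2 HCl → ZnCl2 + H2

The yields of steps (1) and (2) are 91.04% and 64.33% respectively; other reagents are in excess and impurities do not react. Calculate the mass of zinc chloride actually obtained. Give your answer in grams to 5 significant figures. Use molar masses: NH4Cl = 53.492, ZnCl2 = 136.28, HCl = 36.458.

Pure NH4Cl = 146.63 × 0.6886 = 100.969 g.
n(NH4Cl) = 100.969 / 53.492 = 1.88756 mol.
Step 1 (NH4Cl:HCl = 1:1): theoretical n(HCl) = 1.88756 mol; at 91.04% yield, n(HCl) = 1.71844 mol.
Step 2 (HCl:ZnCl2 = 2:1): theoretical n(ZnCl2) = 0.859218 mol, so theoretical mass = 0.859218 × 136.28 = 117.094 g.
At 64.33% yield, actual mass of ZnCl2 = 117.094 × 0.6433 = 75.3267 g.

75.327 g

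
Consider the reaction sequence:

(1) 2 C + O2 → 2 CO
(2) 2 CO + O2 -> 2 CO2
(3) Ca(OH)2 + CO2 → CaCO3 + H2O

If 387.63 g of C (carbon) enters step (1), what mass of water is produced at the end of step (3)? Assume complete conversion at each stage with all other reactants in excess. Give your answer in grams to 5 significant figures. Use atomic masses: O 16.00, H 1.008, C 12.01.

581.48 g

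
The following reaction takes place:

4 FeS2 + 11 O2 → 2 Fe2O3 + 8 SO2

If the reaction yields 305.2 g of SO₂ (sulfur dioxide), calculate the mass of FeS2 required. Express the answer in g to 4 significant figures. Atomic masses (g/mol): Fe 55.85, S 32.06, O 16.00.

M(SO2) = 32.06 + 2(16.00) = 64.06 g/mol.
M(FeS2) = 55.85 + 2(32.06) = 119.97 g/mol.
n(SO2) = 305.20 g / 64.06 g/mol = 4.7643 mol.
From the equation the SO2:FeS2 mole ratio is 8:4, so n(FeS2) = 4.7643 × 4/8 = 2.3821 mol.
Mass of FeS2 = 2.3821 mol × 119.97 g/mol = 285.79 g.

285.8 g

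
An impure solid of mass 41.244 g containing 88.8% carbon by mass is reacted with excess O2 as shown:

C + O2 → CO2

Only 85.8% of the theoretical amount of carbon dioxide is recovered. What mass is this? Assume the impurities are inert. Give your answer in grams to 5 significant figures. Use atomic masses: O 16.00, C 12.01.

115.15 g

Pure C available = 41.244 g × 0.888 = 36.6247 g.
M(C) = 12.01 g/mol.
M(CO2) = 12.01 + 2(16.00) = 44.01 g/mol.
n(C) = 36.6247 g / 12.01 g/mol = 3.04951 mol.
From the equation the C:CO2 mole ratio is 1:1, so n(CO2) = 3.04951 × 1/1 = 3.04951 mol.
Mass of CO2 = 3.04951 mol × 44.01 g/mol = 134.209 g.
Actual mass collected = 134.209 g × 0.858 = 115.151 g.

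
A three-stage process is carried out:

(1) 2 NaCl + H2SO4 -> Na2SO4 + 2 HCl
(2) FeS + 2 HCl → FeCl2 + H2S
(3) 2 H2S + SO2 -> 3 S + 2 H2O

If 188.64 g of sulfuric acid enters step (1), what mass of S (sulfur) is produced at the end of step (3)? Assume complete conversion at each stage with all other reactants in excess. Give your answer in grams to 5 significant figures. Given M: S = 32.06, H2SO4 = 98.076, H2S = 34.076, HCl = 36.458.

n(H2SO4) = 188.64 / 98.076 = 1.92341 mol.
Reaction (1): H2SO4→HCl ratio 1:2 ⇒ n(HCl) = 3.84681 mol.
Reaction (2): HCl→H2S ratio 2:1 ⇒ n(H2S) = 1.92341 mol.
Reaction (3): H2S→S ratio 2:3 ⇒ n(S) = 2.88511 mol.
Mass of S = 2.88511 × 32.06 = 92.4966 g.

92.497 g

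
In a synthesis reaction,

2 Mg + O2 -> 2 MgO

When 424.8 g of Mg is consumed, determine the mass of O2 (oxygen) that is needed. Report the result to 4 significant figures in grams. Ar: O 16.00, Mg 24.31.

279.6 g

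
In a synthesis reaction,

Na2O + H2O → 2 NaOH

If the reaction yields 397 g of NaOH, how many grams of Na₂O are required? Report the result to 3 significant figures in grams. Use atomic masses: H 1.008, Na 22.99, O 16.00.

308 g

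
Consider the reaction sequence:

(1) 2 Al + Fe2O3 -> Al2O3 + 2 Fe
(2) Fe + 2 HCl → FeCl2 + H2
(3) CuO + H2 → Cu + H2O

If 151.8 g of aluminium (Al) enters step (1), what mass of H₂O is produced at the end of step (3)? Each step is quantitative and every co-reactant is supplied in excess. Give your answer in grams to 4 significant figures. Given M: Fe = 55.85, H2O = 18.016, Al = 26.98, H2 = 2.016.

101.4 g

n(Al) = 151.8 / 26.98 = 5.6264 mol.
Reaction (1): Al→Fe ratio 2:2 ⇒ n(Fe) = 5.6264 mol.
Reaction (2): Fe→H2 ratio 1:1 ⇒ n(H2) = 5.6264 mol.
Reaction (3): H2→H2O ratio 1:1 ⇒ n(H2O) = 5.6264 mol.
Mass of H2O = 5.6264 × 18.016 = 101.37 g.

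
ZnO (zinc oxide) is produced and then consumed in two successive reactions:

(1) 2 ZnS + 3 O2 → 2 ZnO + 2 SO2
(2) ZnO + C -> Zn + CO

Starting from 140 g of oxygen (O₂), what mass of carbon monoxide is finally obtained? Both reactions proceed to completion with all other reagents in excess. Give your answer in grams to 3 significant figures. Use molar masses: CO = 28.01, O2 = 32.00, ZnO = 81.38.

n(O2) = 140.0 / 32.00 = 4.375 mol.
Step 1 gives a 3:2 ratio of O2 to ZnO, so n(ZnO) = 2.917 mol.
In step 2 the ZnO:CO ratio is 1:1, so n(CO) = 2.917 mol.
Mass of CO = 2.917 × 28.01 = 81.70 g.

81.7 g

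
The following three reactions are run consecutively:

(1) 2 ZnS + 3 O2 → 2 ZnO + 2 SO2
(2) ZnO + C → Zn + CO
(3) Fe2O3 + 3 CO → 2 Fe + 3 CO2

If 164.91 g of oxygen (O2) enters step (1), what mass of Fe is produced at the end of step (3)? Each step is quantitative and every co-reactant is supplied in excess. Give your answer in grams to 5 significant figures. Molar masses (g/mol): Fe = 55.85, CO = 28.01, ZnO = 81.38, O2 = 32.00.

127.92 g

n(O2) = 164.91 / 32.00 = 5.15344 mol.
Reaction (1): O2→ZnO ratio 3:2 ⇒ n(ZnO) = 3.43562 mol.
Reaction (2): ZnO→CO ratio 1:1 ⇒ n(CO) = 3.43562 mol.
Reaction (3): CO→Fe ratio 3:2 ⇒ n(Fe) = 2.29042 mol.
Mass of Fe = 2.29042 × 55.85 = 127.920 g.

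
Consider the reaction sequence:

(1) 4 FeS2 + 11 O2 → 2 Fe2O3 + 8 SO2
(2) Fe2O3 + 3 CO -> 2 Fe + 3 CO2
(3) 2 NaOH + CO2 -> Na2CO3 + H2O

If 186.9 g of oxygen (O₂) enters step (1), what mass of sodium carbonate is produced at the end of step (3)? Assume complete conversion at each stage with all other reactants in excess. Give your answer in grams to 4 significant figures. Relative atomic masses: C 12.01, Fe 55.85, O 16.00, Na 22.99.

M(O2) = 2(16.00) = 32.00 g/mol.
M(Na2CO3) = 2(22.99) + 12.01 + 3(16.00) = 105.99 g/mol.
n(O2) = 186.9 / 32.00 = 5.8406 mol.
Reaction (1): O2→Fe2O3 ratio 11:2 ⇒ n(Fe2O3) = 1.0619 mol.
Reaction (2): Fe2O3→CO2 ratio 1:3 ⇒ n(CO2) = 3.1858 mol.
Reaction (3): CO2→Na2CO3 ratio 1:1 ⇒ n(Na2CO3) = 3.1858 mol.
Mass of Na2CO3 = 3.1858 × 105.99 = 337.66 g.

337.7 g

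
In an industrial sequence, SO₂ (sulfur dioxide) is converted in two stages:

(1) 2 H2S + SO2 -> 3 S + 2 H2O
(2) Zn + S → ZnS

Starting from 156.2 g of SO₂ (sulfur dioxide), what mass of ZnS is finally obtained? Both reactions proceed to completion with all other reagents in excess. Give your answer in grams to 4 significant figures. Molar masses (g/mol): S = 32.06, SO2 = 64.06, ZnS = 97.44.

n(SO2) = 156.20 / 64.06 = 2.4383 mol.
Step 1 gives a 1:3 ratio of SO2 to S, so n(S) = 7.3150 mol.
In step 2 the S:ZnS ratio is 1:1, so n(ZnS) = 7.3150 mol.
Mass of ZnS = 7.3150 × 97.44 = 712.78 g.

712.8 g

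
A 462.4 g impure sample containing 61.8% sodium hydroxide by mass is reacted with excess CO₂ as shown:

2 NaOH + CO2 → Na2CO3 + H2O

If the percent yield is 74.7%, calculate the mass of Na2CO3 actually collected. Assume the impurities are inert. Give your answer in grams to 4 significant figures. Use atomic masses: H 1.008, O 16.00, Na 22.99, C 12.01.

282.8 g

Pure NaOH available = 462.4 g × 0.618 = 285.76 g.
M(NaOH) = 22.99 + 16.00 + 1.008 = 39.998 g/mol.
M(Na2CO3) = 2(22.99) + 12.01 + 3(16.00) = 105.99 g/mol.
n(NaOH) = 285.76 g / 39.998 g/mol = 7.1444 mol.
From the equation the NaOH:Na2CO3 mole ratio is 2:1, so n(Na2CO3) = 7.1444 × 1/2 = 3.5722 mol.
Mass of Na2CO3 = 3.5722 mol × 105.99 g/mol = 378.62 g.
Actual mass collected = 378.62 g × 0.747 = 282.83 g.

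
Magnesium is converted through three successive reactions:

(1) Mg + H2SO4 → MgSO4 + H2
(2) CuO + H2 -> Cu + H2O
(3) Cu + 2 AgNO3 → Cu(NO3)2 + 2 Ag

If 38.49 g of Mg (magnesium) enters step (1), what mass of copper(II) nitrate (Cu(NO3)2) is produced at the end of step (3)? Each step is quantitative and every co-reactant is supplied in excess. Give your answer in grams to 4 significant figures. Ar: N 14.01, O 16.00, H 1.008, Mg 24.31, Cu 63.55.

M(Mg) = 24.31 g/mol.
M(Cu(NO3)2) = 63.55 + 2(14.01) + 6(16.00) = 187.57 g/mol.
n(Mg) = 38.49 / 24.31 = 1.5833 mol.
Reaction (1): Mg→H2 ratio 1:1 ⇒ n(H2) = 1.5833 mol.
Reaction (2): H2→Cu ratio 1:1 ⇒ n(Cu) = 1.5833 mol.
Reaction (3): Cu→Cu(NO3)2 ratio 1:1 ⇒ n(Cu(NO3)2) = 1.5833 mol.
Mass of Cu(NO3)2 = 1.5833 × 187.57 = 296.98 g.

297.0 g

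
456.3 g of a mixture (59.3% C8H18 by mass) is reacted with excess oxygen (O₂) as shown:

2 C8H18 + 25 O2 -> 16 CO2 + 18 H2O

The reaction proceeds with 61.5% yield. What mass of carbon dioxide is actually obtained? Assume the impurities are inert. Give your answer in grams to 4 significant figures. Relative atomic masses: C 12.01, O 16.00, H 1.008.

512.9 g

Pure C8H18 available = 456.3 g × 0.593 = 270.59 g.
M(C8H18) = 8(12.01) + 18(1.008) = 114.224 g/mol.
M(CO2) = 12.01 + 2(16.00) = 44.01 g/mol.
n(C8H18) = 270.59 g / 114.224 g/mol = 2.3689 mol.
From the equation the C8H18:CO2 mole ratio is 2:16, so n(CO2) = 2.3689 × 16/2 = 18.951 mol.
Mass of CO2 = 18.951 mol × 44.01 g/mol = 834.04 g.
Actual mass collected = 834.04 g × 0.615 = 512.94 g.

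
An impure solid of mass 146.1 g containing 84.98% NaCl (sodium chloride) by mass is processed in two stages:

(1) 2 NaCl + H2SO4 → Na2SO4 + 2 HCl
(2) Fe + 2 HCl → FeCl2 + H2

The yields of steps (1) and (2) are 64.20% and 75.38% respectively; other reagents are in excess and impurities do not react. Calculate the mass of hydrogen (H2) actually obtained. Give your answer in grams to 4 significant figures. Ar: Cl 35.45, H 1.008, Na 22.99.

Pure NaCl = 146.1 × 0.8498 = 124.16 g.
M(NaCl) = 22.99 + 35.45 = 58.44 g/mol.
M(H2) = 2(1.008) = 2.016 g/mol.
n(NaCl) = 124.16 / 58.44 = 2.1245 mol.
Step 1 (NaCl:HCl = 2:2): theoretical n(HCl) = 2.1245 mol; at 64.20% yield, n(HCl) = 1.3639 mol.
Step 2 (HCl:H2 = 2:1): theoretical n(H2) = 0.68196 mol, so theoretical mass = 0.68196 × 2.016 = 1.3748 g.
At 75.38% yield, actual mass of H2 = 1.3748 × 0.7538 = 1.0364 g.

1.036 g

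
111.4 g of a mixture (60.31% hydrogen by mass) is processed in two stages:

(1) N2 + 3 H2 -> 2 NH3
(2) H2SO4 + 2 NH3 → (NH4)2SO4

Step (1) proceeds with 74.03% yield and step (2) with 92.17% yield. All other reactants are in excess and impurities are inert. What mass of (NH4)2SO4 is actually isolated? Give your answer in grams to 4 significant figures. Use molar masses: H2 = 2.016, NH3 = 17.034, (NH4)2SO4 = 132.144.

1002 g

Pure H2 = 111.4 × 0.6031 = 67.185 g.
n(H2) = 67.185 / 2.016 = 33.326 mol.
Step 1 (H2:NH3 = 3:2): theoretical n(NH3) = 22.217 mol; at 74.03% yield, n(NH3) = 16.448 mol.
Step 2 (NH3:(NH4)2SO4 = 2:1): theoretical n((NH4)2SO4) = 8.2238 mol, so theoretical mass = 8.2238 × 132.144 = 1086.7 g.
At 92.17% yield, actual mass of (NH4)2SO4 = 1086.7 × 0.9217 = 1001.6 g.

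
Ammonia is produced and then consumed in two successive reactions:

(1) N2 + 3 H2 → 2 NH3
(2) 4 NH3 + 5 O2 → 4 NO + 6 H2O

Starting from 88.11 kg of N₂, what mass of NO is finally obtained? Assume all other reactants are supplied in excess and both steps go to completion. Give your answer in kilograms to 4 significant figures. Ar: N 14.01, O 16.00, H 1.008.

188.7 kg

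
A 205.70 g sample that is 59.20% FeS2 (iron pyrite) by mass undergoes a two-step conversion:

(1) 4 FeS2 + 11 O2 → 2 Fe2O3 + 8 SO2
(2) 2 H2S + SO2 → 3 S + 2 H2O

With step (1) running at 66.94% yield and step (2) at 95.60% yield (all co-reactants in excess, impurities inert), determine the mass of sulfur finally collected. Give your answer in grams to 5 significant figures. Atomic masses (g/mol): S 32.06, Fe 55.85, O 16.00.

Pure FeS2 = 205.70 × 0.5920 = 121.774 g.
M(FeS2) = 55.85 + 2(32.06) = 119.97 g/mol.
M(S) = 32.06 g/mol.
n(FeS2) = 121.774 / 119.97 = 1.01504 mol.
Step 1 (FeS2:SO2 = 4:8): theoretical n(SO2) = 2.03008 mol; at 66.94% yield, n(SO2) = 1.35894 mol.
Step 2 (SO2:S = 1:3): theoretical n(S) = 4.07681 mol, so theoretical mass = 4.07681 × 32.06 = 130.702 g.
At 95.60% yield, actual mass of S = 130.702 × 0.9560 = 124.952 g.

124.95 g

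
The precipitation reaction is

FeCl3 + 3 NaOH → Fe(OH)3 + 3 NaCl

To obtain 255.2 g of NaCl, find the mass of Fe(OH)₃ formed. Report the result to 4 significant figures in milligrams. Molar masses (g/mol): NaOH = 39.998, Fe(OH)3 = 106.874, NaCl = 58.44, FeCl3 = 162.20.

n(NaCl) = 255.20 g / 58.44 g/mol = 4.3669 mol.
From the equation the NaCl:Fe(OH)3 mole ratio is 3:1, so n(Fe(OH)3) = 4.3669 × 1/3 = 1.4556 mol.
Mass of Fe(OH)3 = 1.4556 mol × 106.874 g/mol = 155.57 g.
Converting to mg: 155.57 g = 155600 mg.

155600 mg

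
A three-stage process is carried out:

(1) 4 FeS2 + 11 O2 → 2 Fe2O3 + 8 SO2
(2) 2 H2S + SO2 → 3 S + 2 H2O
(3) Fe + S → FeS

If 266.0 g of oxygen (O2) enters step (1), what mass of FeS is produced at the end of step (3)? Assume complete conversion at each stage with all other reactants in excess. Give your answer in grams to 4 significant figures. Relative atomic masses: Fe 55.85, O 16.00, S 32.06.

M(O2) = 2(16.00) = 32.00 g/mol.
M(FeS) = 55.85 + 32.06 = 87.91 g/mol.
n(O2) = 266.0 / 32.00 = 8.3125 mol.
Reaction (1): O2→SO2 ratio 11:8 ⇒ n(SO2) = 6.0455 mol.
Reaction (2): SO2→S ratio 1:3 ⇒ n(S) = 18.136 mol.
Reaction (3): S→FeS ratio 1:1 ⇒ n(FeS) = 18.136 mol.
Mass of FeS = 18.136 × 87.91 = 1594.4 g.

1594 g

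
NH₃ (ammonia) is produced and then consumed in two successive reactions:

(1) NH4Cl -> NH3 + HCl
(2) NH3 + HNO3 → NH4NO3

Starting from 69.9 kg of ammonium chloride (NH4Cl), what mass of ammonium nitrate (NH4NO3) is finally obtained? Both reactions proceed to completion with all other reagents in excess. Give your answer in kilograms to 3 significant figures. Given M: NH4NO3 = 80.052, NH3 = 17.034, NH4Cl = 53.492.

69.9 kg = 69900 g.
n(NH4Cl) = 69900 / 53.492 = 1307 mol.
Step 1 gives a 1:1 ratio of NH4Cl to NH3, so n(NH3) = 1307 mol.
In step 2 the NH3:NH4NO3 ratio is 1:1, so n(NH4NO3) = 1307 mol.
Mass of NH4NO3 = 1307 × 80.052 = 104600 g = 105 kg.

105 kg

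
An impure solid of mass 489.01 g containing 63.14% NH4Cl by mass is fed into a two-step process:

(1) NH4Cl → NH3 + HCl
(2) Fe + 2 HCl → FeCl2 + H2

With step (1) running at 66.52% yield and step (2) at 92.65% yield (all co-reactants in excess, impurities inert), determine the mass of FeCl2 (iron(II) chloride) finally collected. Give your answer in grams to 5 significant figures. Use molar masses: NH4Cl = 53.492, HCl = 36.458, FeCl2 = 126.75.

Pure NH4Cl = 489.01 × 0.6314 = 308.761 g.
n(NH4Cl) = 308.761 / 53.492 = 5.77210 mol.
Step 1 (NH4Cl:HCl = 1:1): theoretical n(HCl) = 5.77210 mol; at 66.52% yield, n(HCl) = 3.83960 mol.
Step 2 (HCl:FeCl2 = 2:1): theoretical n(FeCl2) = 1.91980 mol, so theoretical mass = 1.91980 × 126.75 = 243.335 g.
At 92.65% yield, actual mass of FeCl2 = 243.335 × 0.9265 = 225.449 g.

225.45 g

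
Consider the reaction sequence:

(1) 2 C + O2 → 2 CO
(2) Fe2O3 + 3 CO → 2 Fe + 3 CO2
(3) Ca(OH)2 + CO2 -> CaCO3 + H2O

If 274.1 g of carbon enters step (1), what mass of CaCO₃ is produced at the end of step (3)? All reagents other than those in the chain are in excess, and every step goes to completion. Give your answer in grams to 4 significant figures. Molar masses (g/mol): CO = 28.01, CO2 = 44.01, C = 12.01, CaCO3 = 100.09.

n(C) = 274.1 / 12.01 = 22.823 mol.
Reaction (1): C→CO ratio 2:2 ⇒ n(CO) = 22.823 mol.
Reaction (2): CO→CO2 ratio 3:3 ⇒ n(CO2) = 22.823 mol.
Reaction (3): CO2→CaCO3 ratio 1:1 ⇒ n(CaCO3) = 22.823 mol.
Mass of CaCO3 = 22.823 × 100.09 = 2284.3 g.

2284 g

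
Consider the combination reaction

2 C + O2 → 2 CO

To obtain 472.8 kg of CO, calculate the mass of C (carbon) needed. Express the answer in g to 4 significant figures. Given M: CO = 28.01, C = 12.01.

Convert: 472.8 kg = 472800 g.
n(CO) = 472800 g / 28.01 g/mol = 16880 mol.
From the equation the CO:C mole ratio is 2:2, so n(C) = 16880 × 2/2 = 16880 mol.
Mass of C = 16880 mol × 12.01 g/mol = 202730 g.

202700 g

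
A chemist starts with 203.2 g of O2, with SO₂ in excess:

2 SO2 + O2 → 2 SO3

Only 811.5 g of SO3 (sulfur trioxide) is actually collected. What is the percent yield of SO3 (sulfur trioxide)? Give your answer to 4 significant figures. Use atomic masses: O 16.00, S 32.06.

79.81 %

M(O2) = 2(16.00) = 32.00 g/mol.
M(SO3) = 32.06 + 3(16.00) = 80.06 g/mol.
n(O2) = 203.20 g / 32.00 g/mol = 6.3500 mol.
From the equation the O2:SO3 mole ratio is 1:2, so n(SO3) = 6.3500 × 2/1 = 12.700 mol.
Mass of SO3 = 12.700 mol × 80.06 g/mol = 1016.8 g.
This is the theoretical yield. Percent yield = 811.5 g / 1016.8 g × 100% = 79.812%.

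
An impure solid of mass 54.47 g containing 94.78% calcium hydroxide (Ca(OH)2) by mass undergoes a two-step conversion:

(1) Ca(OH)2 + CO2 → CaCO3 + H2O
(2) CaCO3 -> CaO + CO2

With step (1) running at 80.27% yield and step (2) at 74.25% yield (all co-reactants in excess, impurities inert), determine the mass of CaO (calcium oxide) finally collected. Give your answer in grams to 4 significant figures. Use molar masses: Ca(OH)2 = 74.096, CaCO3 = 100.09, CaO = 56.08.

Pure Ca(OH)2 = 54.47 × 0.9478 = 51.627 g.
n(Ca(OH)2) = 51.627 / 74.096 = 0.69675 mol.
Step 1 (Ca(OH)2:CaCO3 = 1:1): theoretical n(CaCO3) = 0.69675 mol; at 80.27% yield, n(CaCO3) = 0.55928 mol.
Step 2 (CaCO3:CaO = 1:1): theoretical n(CaO) = 0.55928 mol, so theoretical mass = 0.55928 × 56.08 = 31.365 g.
At 74.25% yield, actual mass of CaO = 31.365 × 0.7425 = 23.288 g.

23.29 g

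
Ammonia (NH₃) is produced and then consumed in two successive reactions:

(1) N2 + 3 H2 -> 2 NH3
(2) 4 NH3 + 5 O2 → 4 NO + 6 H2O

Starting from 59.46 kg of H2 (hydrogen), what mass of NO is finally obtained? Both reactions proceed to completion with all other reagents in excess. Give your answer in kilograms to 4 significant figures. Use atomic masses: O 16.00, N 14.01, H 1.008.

M(H2) = 2(1.008) = 2.016 g/mol.
M(NO) = 14.01 + 16.00 = 30.01 g/mol.
59.46 kg = 59460 g.
n(H2) = 59460 / 2.016 = 29494 mol.
Step 1 gives a 3:2 ratio of H2 to NH3, so n(NH3) = 19663 mol.
In step 2 the NH3:NO ratio is 4:4, so n(NO) = 19663 mol.
Mass of NO = 19663 × 30.01 = 590080 g = 590.1 kg.

590.1 kg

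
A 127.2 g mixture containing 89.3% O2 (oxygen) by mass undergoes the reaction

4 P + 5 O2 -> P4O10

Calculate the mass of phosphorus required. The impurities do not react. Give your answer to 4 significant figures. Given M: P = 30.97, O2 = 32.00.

87.95 g

Mass of pure O2 = 127.2 g × 0.893 = 113.59 g.
n(O2) = 113.59 g / 32.00 g/mol = 3.5497 mol.
From the equation the O2:P mole ratio is 5:4, so n(P) = 3.5497 × 4/5 = 2.8397 mol.
Mass of P = 2.8397 mol × 30.97 g/mol = 87.947 g.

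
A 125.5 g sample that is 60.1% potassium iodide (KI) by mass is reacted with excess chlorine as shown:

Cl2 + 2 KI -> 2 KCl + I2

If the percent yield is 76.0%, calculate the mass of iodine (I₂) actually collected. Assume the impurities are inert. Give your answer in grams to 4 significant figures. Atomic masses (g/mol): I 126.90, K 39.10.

Pure KI available = 125.5 g × 0.601 = 75.425 g.
M(KI) = 39.10 + 126.90 = 166.00 g/mol.
M(I2) = 2(126.90) = 253.80 g/mol.
n(KI) = 75.425 g / 166.00 g/mol = 0.45437 mol.
From the equation the KI:I2 mole ratio is 2:1, so n(I2) = 0.45437 × 1/2 = 0.22719 mol.
Mass of I2 = 0.22719 mol × 253.80 g/mol = 57.660 g.
Actual mass collected = 57.660 g × 0.760 = 43.821 g.

43.82 g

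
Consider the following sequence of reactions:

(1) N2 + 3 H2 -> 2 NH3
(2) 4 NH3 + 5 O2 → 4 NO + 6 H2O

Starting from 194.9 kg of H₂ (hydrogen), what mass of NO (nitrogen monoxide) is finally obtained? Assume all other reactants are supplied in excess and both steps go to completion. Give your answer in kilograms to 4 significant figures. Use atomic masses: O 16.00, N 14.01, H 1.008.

1934 kg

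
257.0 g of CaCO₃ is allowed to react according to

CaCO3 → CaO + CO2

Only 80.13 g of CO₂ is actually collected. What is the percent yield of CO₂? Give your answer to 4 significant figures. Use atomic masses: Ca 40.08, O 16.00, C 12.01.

M(CaCO3) = 40.08 + 12.01 + 3(16.00) = 100.09 g/mol.
M(CO2) = 12.01 + 2(16.00) = 44.01 g/mol.
n(CaCO3) = 257.00 g / 100.09 g/mol = 2.5677 mol.
From the equation the CaCO3:CO2 mole ratio is 1:1, so n(CO2) = 2.5677 × 1/1 = 2.5677 mol.
Mass of CO2 = 2.5677 mol × 44.01 g/mol = 113.00 g.
This is the theoretical yield. Percent yield = 80.13 g / 113.00 g × 100% = 70.909%.

70.91 %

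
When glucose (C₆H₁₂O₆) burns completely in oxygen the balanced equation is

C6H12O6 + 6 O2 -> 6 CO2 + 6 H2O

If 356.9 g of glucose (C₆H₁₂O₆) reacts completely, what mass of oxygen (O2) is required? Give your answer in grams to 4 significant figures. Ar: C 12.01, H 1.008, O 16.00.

M(C6H12O6) = 6(12.01) + 12(1.008) + 6(16.00) = 180.156 g/mol.
M(O2) = 2(16.00) = 32.00 g/mol.
n(C6H12O6) = 356.90 g / 180.156 g/mol = 1.9811 mol.
From the equation the C6H12O6:O2 mole ratio is 1:6, so n(O2) = 1.9811 × 6/1 = 11.886 mol.
Mass of O2 = 11.886 mol × 32.00 g/mol = 380.36 g.

380.4 g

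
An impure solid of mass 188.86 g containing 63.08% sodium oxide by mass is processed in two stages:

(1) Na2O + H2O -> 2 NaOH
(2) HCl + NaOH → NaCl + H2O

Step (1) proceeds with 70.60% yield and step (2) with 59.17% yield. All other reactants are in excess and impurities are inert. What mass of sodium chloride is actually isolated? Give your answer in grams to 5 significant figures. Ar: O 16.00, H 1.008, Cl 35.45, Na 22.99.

93.848 g

Pure Na2O = 188.86 × 0.6308 = 119.133 g.
M(Na2O) = 2(22.99) + 16.00 = 61.98 g/mol.
M(NaCl) = 22.99 + 35.45 = 58.44 g/mol.
n(Na2O) = 119.133 / 61.98 = 1.92212 mol.
Step 1 (Na2O:NaOH = 1:2): theoretical n(NaOH) = 3.84424 mol; at 70.60% yield, n(NaOH) = 2.71403 mol.
Step 2 (NaOH:NaCl = 1:1): theoretical n(NaCl) = 2.71403 mol, so theoretical mass = 2.71403 × 58.44 = 158.608 g.
At 59.17% yield, actual mass of NaCl = 158.608 × 0.5917 = 93.8483 g.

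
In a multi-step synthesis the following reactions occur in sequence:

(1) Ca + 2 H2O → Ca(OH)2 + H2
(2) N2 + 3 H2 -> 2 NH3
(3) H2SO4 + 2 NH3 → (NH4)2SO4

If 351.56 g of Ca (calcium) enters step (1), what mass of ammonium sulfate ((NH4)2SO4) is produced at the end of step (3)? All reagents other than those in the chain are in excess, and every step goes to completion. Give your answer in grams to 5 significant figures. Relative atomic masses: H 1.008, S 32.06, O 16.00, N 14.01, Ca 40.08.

386.37 g

M(Ca) = 40.08 g/mol.
M((NH4)2SO4) = 2(14.01) + 8(1.008) + 32.06 + 4(16.00) = 132.144 g/mol.
n(Ca) = 351.56 / 40.08 = 8.77146 mol.
Reaction (1): Ca→H2 ratio 1:1 ⇒ n(H2) = 8.77146 mol.
Reaction (2): H2→NH3 ratio 3:2 ⇒ n(NH3) = 5.84764 mol.
Reaction (3): NH3→(NH4)2SO4 ratio 2:1 ⇒ n((NH4)2SO4) = 2.92382 mol.
Mass of (NH4)2SO4 = 2.92382 × 132.144 = 386.365 g.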